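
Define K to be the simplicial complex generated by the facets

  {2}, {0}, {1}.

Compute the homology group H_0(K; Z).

Fix the vertex order 0 < 1 < 2 and write every simplex with vertices in increasing order. Then dim K = 0 and the simplices of K are:

  0-simplices (3): [0], [1], [2]

so the chain groups are C_0 ≅ Z^3.

From H_k ≅ ker(∂_k) / im(∂_{k+1}) we obtain:

  H_0: rank C_0 − rank ∂_1 = 3 − 0 = 3, and there is no ∂_1, so H_0 ≅ Z^3.

H_0 ≅ Z^3.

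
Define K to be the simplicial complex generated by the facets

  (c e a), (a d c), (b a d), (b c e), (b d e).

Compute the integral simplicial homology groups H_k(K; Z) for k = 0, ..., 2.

H_0 ≅ Z,  H_1 ≅ Z,  H_2 = 0.

Order the vertices as a < b < c < d < e. Listing each simplex with vertices in this order, K has dimension 2 with simplices:

  0-simplices (5): a, b, c, d, e
  1-simplices (10): ab, ac, ad, ae, bc, bd, be, cd, ce, de
  2-simplices (5): abd, acd, ace, bce, bde

so the chain groups are C_0 ≅ Z^5, C_1 ≅ Z^10, C_2 ≅ Z^5.

∂_1: C_1 → C_0 maps an edge to its endpoints' difference, ∂[p,q] = q − p.
This gives a 5×10 integer matrix of rank 4; reducing to Smith normal form yields diagonal entries (1,1,1,1).

The boundary map ∂_2: C_2 → C_1 sends each 2-simplex [p,q,r] to [q,r] − [p,r] + [p,q]. For instance
  ∂ace = ce − ae + ac,
  ∂bce = ce − be + bc.
The resulting 10×5 matrix has rank 5, and its Smith normal form has invariant factors (1,1,1,1,1).

Reading off H_k = ker ∂_k / im ∂_{k+1}:

  H_0: rank C_0 − rank ∂_1 = 5 − 4 = 1, and the invariant factors of ∂_1 are all 1, so H_0 ≅ Z.
  H_1: rank ker ∂_1 − rank ∂_2 = (10 − 4) − 5 = 1, and the invariant factors of ∂_2 are all 1, so H_1 ≅ Z.
  H_2: rank ker ∂_2 − rank ∂_3 = (5 − 5) − 0 = 0, and there is no ∂_3, so H_2 ≅ 0.

As a check, the Euler characteristic is 5 − 10 + 5 = 0, which agrees with 1 − 1 + 0 = 0.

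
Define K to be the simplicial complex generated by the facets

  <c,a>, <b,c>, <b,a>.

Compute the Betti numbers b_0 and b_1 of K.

b_0 = 1, b_1 = 1.

Fix the vertex order a < b < c and write every simplex with vertices in increasing order. Then dim K = 1 and the simplices of K are:

  0-simplices (3): a, b, c
  1-simplices (3): ab, ac, bc

Hence C_0 ≅ Z^3, C_1 ≅ Z^3.

Boundary ∂_1: C_1 → C_0 sends each edge [p,q] (with p < q) to q − p. For instance
  ∂ab = b − a.
The 3×3 boundary matrix has rank 2 and Smith normal form diag(1,1).

From H_k ≅ ker(∂_k) / im(∂_{k+1}) we obtain:

  H_0: rank C_0 − rank ∂_1 = 3 − 2 = 1, and the invariant factors of ∂_1 are all 1, so H_0 ≅ Z.
  H_1: rank ker ∂_1 − rank ∂_2 = (3 − 2) − 0 = 1, and there is no ∂_2, so H_1 ≅ Z.

As a check, the Euler characteristic is 3 − 3 = 0, which agrees with 1 − 1 = 0.

Hence the Betti numbers are b_0 = 1, b_1 = 1.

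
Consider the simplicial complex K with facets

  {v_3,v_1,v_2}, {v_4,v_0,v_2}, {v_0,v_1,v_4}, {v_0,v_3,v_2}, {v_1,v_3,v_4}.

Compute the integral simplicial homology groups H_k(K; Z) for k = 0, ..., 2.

H_0 = Z,  H_1 = Z,  H_2 = 0.

Take the total order v_0 < v_1 < v_2 < v_3 < v_4 on the vertex set. Then K (dimension 2) consists of the simplices:

  0-simplices (5): [v_0], [v_1], [v_2], [v_3], [v_4]
  1-simplices (10): [v_0,v_1], [v_0,v_2], [v_0,v_3], [v_0,v_4], [v_1,v_2], [v_1,v_3], [v_1,v_4], [v_2,v_3], [v_2,v_4], [v_3,v_4]
  2-simplices (5): [v_0,v_1,v_4], [v_0,v_2,v_3], [v_0,v_2,v_4], [v_1,v_2,v_3], [v_1,v_3,v_4]

giving chain groups C_0 ≅ Z^5, C_1 ≅ Z^10, C_2 ≅ Z^5.

The boundary map ∂_1: C_1 → C_0 is given by ∂[p,q] = [q] − [p]. For instance
  ∂[v_3,v_4] = [v_4] − [v_3].
The resulting 5×10 matrix has rank 4, and its Smith normal form has invariant factors (1,1,1,1).

Boundary ∂_2: C_2 → C_1 acts by ∂[p,q,r] = [q,r] − [p,r] + [p,q]. For instance
  ∂[v_1,v_2,v_3] = [v_2,v_3] − [v_1,v_3] + [v_1,v_2],
  ∂[v_0,v_2,v_3] = [v_2,v_3] − [v_0,v_3] + [v_0,v_2].
This gives a 10×5 integer matrix of rank 5; reducing to Smith normal form yields diagonal entries (1,1,1,1,1).

From H_k ≅ ker(∂_k) / im(∂_{k+1}) we obtain:

  H_0: rank C_0 − rank ∂_1 = 5 − 4 = 1, and the invariant factors of ∂_1 are all 1, so H_0 = Z.
  H_1: rank ker ∂_1 − rank ∂_2 = (10 − 4) − 5 = 1, and the invariant factors of ∂_2 are all 1, so H_1 = Z.
  H_2: rank ker ∂_2 − rank ∂_3 = (5 − 5) − 0 = 0, and there is no ∂_3, so H_2 = 0.

As a check, the Euler characteristic is 5 − 10 + 5 = 0, which agrees with 1 − 1 + 0 = 0.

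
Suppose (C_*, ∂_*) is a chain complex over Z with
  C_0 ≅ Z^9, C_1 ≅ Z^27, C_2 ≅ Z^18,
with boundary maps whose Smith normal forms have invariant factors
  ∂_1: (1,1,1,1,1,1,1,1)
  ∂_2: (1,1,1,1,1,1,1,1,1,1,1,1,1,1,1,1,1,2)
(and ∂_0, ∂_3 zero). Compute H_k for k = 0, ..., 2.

H_0 ≅ Z,  H_1 ≅ Z ⊕ Z/2,  H_2 = 0.

H_0: b_0 = 9 − 0 − 8 = 1; torsion from ∂_1 factors > 1: none. So H_0 ≅ Z.
H_1: b_1 = 27 − 8 − 18 = 1; torsion from ∂_2 factors > 1: [2]. So H_1 ≅ Z ⊕ Z/2.
H_2: b_2 = 18 − 18 − 0 = 0; torsion from ∂_3 factors > 1: none. So H_2 ≅ 0.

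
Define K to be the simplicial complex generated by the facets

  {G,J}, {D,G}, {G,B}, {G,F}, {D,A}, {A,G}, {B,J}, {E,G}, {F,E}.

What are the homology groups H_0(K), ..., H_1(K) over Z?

We work with the vertex ordering A < B < D < E < F < G < J. The simplices of K, each written with vertices in increasing order, are:

  0-simplices (7): A, B, D, E, F, G, J
  1-simplices (9): AD, AG, BG, BJ, DG, EF, EG, FG, GJ

Hence C_0 ≅ Z^7, C_1 ≅ Z^9.

Boundary ∂_1: C_1 → C_0 is given by ∂[p,q] = [q] − [p].
The 7×9 boundary matrix has rank 6 and Smith normal form diag(1,1,1,1,1,1).

Now H_k = ker ∂_k / im ∂_{k+1}, so:

  H_0: rank C_0 − rank ∂_1 = 7 − 6 = 1, and the invariant factors of ∂_1 are all 1, so H_0 = Z.
  H_1: rank ker ∂_1 − rank ∂_2 = (9 − 6) − 0 = 3, and there is no ∂_2, so H_1 = Z^3.

As a check, the Euler characteristic is 7 − 9 = -2, which agrees with 1 − 3 = -2.
(K is a triangulation of a wedge of 3 circles.)

H_0 = Z,  H_1 = Z^3.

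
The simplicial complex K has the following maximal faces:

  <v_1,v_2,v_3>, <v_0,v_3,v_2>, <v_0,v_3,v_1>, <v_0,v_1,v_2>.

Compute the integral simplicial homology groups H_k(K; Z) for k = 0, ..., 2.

H_0 = Z,  H_1 = 0,  H_2 = Z.

Take the total order v_0 < v_1 < v_2 < v_3 on the vertex set. Then K (dimension 2) consists of the simplices:

  0-simplices (4): [v_0], [v_1], [v_2], [v_3]
  1-simplices (6): [v_0,v_1], [v_0,v_2], [v_0,v_3], [v_1,v_2], [v_1,v_3], [v_2,v_3]
  2-simplices (4): [v_0,v_1,v_2], [v_0,v_1,v_3], [v_0,v_2,v_3], [v_1,v_2,v_3]

giving chain groups C_0 ≅ Z^4, C_1 ≅ Z^6, C_2 ≅ Z^4.

The boundary map ∂_1: C_1 → C_0 maps an edge to its endpoints' difference, ∂[p,q] = q − p. For instance
  ∂[v_1,v_3] = [v_3] − [v_1].
The resulting 4×6 matrix has rank 3, and its Smith normal form has invariant factors (1,1,1).

Boundary ∂_2: C_2 → C_1 maps a triangle to the signed sum of its edges. For instance
  ∂[v_1,v_2,v_3] = [v_2,v_3] − [v_1,v_3] + [v_1,v_2],
  ∂[v_0,v_1,v_3] = [v_1,v_3] − [v_0,v_3] + [v_0,v_1].
This gives a 6×4 integer matrix of rank 3; reducing to Smith normal form yields diagonal entries (1,1,1).

Now H_k = ker ∂_k / im ∂_{k+1}, so:

  H_0: rank C_0 − rank ∂_1 = 4 − 3 = 1, and the invariant factors of ∂_1 are all 1, so H_0 ≅ Z.
  H_1: rank ker ∂_1 − rank ∂_2 = (6 − 3) − 3 = 0, and the invariant factors of ∂_2 are all 1, so H_1 ≅ 0.
  H_2: rank ker ∂_2 − rank ∂_3 = (4 − 3) − 0 = 1, and there is no ∂_3, so H_2 ≅ Z.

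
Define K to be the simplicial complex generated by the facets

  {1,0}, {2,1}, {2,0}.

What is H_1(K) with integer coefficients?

H_1 ≅ Z.

Fix the vertex order 0 < 1 < 2 and write every simplex with vertices in increasing order. Then dim K = 1 and the simplices of K are:

  0-simplices (3): [0], [1], [2]
  1-simplices (3): [0,1], [0,2], [1,2]

giving chain groups C_0 ≅ Z^3, C_1 ≅ Z^3.

The boundary map ∂_1: C_1 → C_0 is given by ∂[p,q] = [q] − [p]. For instance
  ∂[0,1] = [1] − [0].
The resulting 3×3 matrix has rank 2, and its Smith normal form has invariant factors (1,1).

Now H_k = ker ∂_k / im ∂_{k+1}, so:

  H_1: rank ker ∂_1 − rank ∂_2 = (3 − 2) − 0 = 1, and there is no ∂_2, so H_1 = Z.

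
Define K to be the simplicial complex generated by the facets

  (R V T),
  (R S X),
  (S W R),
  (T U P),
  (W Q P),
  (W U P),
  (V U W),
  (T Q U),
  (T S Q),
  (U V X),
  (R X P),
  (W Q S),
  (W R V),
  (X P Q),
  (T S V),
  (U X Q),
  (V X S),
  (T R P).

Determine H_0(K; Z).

K has 9 vertices, 27 edges, 18 triangles.
rank ∂_0 = 0, rank ∂_1 = 8 ⇒ b_0 = 9 − 0 − 8 = 1; all invariant factors of ∂_1 are 1 so no torsion. So H_0 ≅ Z.

H_0 = Z.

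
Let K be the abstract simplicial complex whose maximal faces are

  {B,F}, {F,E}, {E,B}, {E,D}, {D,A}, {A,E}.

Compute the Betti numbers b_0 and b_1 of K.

b_0 = 1, b_1 = 2.

Order the vertices as A < B < D < E < F. Listing each simplex with vertices in this order, K has dimension 1 with simplices:

  0-simplices (5): A, B, D, E, F
  1-simplices (6): AD, AE, BE, BF, DE, EF

Hence C_0 ≅ Z^5, C_1 ≅ Z^6.

∂_1: C_1 → C_0 sends each edge [p,q] (with p < q) to q − p. For instance
  ∂EF = F − E.
This gives a 5×6 integer matrix of rank 4; reducing to Smith normal form yields diagonal entries (1,1,1,1).

Reading off H_k = ker ∂_k / im ∂_{k+1}:

  H_0: rank C_0 − rank ∂_1 = 5 − 4 = 1, and the invariant factors of ∂_1 are all 1, so H_0 = Z.
  H_1: rank ker ∂_1 − rank ∂_2 = (6 − 4) − 0 = 2, and there is no ∂_2, so H_1 = Z^2.

Hence the Betti numbers are b_0 = 1, b_1 = 2.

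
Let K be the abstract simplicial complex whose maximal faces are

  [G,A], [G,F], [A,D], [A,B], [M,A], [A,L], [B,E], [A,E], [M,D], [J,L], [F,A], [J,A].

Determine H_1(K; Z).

Fix the vertex order A < B < D < E < F < G < J < L < M and write every simplex with vertices in increasing order. Then dim K = 1 and the simplices of K are:

  0-simplices (9): A, B, D, E, F, G, J, L, M
  1-simplices (12): AB, AD, AE, AF, AG, AJ, AL, AM, BE, DM, FG, JL

giving chain groups C_0 ≅ Z^9, C_1 ≅ Z^12.

The boundary map ∂_1: C_1 → C_0 maps an edge to its endpoints' difference, ∂[p,q] = q − p. For instance
  ∂BE = E − B.
The resulting 9×12 matrix has rank 8, and its Smith normal form has invariant factors (1,1,1,1,1,1,1,1).

Now H_k = ker ∂_k / im ∂_{k+1}, so:

  H_1: rank ker ∂_1 − rank ∂_2 = (12 − 8) − 0 = 4, and there is no ∂_2, so H_1 = Z^4.

H_1 ≅ Z^4.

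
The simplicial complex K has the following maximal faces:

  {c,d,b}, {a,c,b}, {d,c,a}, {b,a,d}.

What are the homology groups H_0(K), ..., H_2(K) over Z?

Order the vertices as a < b < c < d. Listing each simplex with vertices in this order, K has dimension 2 with simplices:

  0-simplices (4): a, b, c, d
  1-simplices (6): ab, ac, ad, bc, bd, cd
  2-simplices (4): abc, abd, acd, bcd

giving chain groups C_0 ≅ Z^4, C_1 ≅ Z^6, C_2 ≅ Z^4.

∂_1: C_1 → C_0 maps an edge to its endpoints' difference, ∂[p,q] = q − p. For instance
  ∂bd = d − b.
As a 4×6 matrix over Z this has rank 3, with invariant factors (1,1,1).

The boundary map ∂_2: C_2 → C_1 maps a triangle to the signed sum of its edges. For instance
  ∂bcd = cd − bd + bc,
  ∂abc = bc − ac + ab.
The 6×4 boundary matrix has rank 3 and Smith normal form diag(1,1,1).

Now H_k = ker ∂_k / im ∂_{k+1}, so:

  H_0: rank C_0 − rank ∂_1 = 4 − 3 = 1, and the invariant factors of ∂_1 are all 1, so H_0 ≅ Z.
  H_1: rank ker ∂_1 − rank ∂_2 = (6 − 3) − 3 = 0, and the invariant factors of ∂_2 are all 1, so H_1 ≅ 0.
  H_2: rank ker ∂_2 − rank ∂_3 = (4 − 3) − 0 = 1, and there is no ∂_3, so H_2 ≅ Z.

H_0 ≅ Z,  H_1 = 0,  H_2 ≅ Z.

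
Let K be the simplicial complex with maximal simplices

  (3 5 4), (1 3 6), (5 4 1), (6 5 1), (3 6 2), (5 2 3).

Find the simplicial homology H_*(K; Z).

K has 6 vertices, 12 edges, 6 triangles.
rank ∂_0 = 0, rank ∂_1 = 5 ⇒ b_0 = 6 − 0 − 5 = 1; all invariant factors of ∂_1 are 1 so no torsion. So H_0 ≅ Z.
rank ∂_1 = 5, rank ∂_2 = 6 ⇒ b_1 = 12 − 5 − 6 = 1; all invariant factors of ∂_2 are 1 so no torsion. So H_1 ≅ Z.
rank ∂_2 = 6, rank ∂_3 = 0 ⇒ b_2 = 6 − 6 − 0 = 0. So H_2 ≅ 0.

H_0 ≅ Z,  H_1 ≅ Z,  H_2 = 0.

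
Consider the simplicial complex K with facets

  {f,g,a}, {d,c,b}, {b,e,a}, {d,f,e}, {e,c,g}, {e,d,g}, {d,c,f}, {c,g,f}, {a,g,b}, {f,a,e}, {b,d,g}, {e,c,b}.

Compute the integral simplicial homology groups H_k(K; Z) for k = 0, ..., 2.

Fix the vertex order a < b < c < d < e < f < g and write every simplex with vertices in increasing order. Then dim K = 2 and the simplices of K are:

  0-simplices (7): a, b, c, d, e, f, g
  1-simplices (18): ab, ae, af, ag, bc, bd, be, bg, cd, ce, cf, cg, de, df, dg, ef, eg, fg
  2-simplices (12): abe, abg, aef, afg, bcd, bce, bdg, cdf, ceg, cfg, def, deg

giving chain groups C_0 ≅ Z^7, C_1 ≅ Z^18, C_2 ≅ Z^12.

∂_1: C_1 → C_0 sends each edge [p,q] (with p < q) to q − p. For instance
  ∂bg = g − b.
This gives a 7×18 integer matrix of rank 6; reducing to Smith normal form yields diagonal entries (1,1,1,1,1,1).

The boundary map ∂_2: C_2 → C_1 acts by ∂[p,q,r] = [q,r] − [p,r] + [p,q]. For instance
  ∂cfg = fg − cg + cf,
  ∂afg = fg − ag + af.
The 18×12 boundary matrix has rank 12 and Smith normal form diag(1,1,1,1,1,1,1,1,1,1,1,2).

Computing H_k = (kernel of ∂_k) / (image of ∂_{k+1}):

  H_0: rank C_0 − rank ∂_1 = 7 − 6 = 1, and the invariant factors of ∂_1 are all 1, so H_0 = Z.
  H_1: rank ker ∂_1 − rank ∂_2 = (18 − 6) − 12 = 0, and ∂_2 has invariant factor 2 > 1, so H_1 = Z_2.
  H_2: rank ker ∂_2 − rank ∂_3 = (12 − 12) − 0 = 0, and there is no ∂_3, so H_2 = 0.

H_0 ≅ Z,  H_1 ≅ Z_2,  H_2 = 0.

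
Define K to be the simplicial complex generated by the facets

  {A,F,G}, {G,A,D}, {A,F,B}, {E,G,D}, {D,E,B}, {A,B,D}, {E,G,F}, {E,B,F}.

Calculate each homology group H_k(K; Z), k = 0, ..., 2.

H_0 = Z,  H_1 = 0,  H_2 = Z.

Fix the vertex order A < B < D < E < F < G and write every simplex with vertices in increasing order. Then dim K = 2 and the simplices of K are:

  0-simplices (6): A, B, D, E, F, G
  1-simplices (12): AB, AD, AF, AG, BD, BE, BF, DE, DG, EF, EG, FG
  2-simplices (8): ABD, ABF, ADG, AFG, BDE, BEF, DEG, EFG

Hence C_0 ≅ Z^6, C_1 ≅ Z^12, C_2 ≅ Z^8.

∂_1: C_1 → C_0 sends each edge [p,q] (with p < q) to q − p.
The 6×12 boundary matrix has rank 5 and Smith normal form diag(1,1,1,1,1).

Boundary ∂_2: C_2 → C_1 sends each 2-simplex [p,q,r] to [q,r] − [p,r] + [p,q]. For instance
  ∂ABF = BF − AF + AB,
  ∂AFG = FG − AG + AF.
As a 12×8 matrix over Z this has rank 7, with invariant factors (1,1,1,1,1,1,1).

From H_k ≅ ker(∂_k) / im(∂_{k+1}) we obtain:

  H_0: rank C_0 − rank ∂_1 = 6 − 5 = 1, and the invariant factors of ∂_1 are all 1, so H_0 = Z.
  H_1: rank ker ∂_1 − rank ∂_2 = (12 − 5) − 7 = 0, and the invariant factors of ∂_2 are all 1, so H_1 = 0.
  H_2: rank ker ∂_2 − rank ∂_3 = (8 − 7) − 0 = 1, and there is no ∂_3, so H_2 = Z.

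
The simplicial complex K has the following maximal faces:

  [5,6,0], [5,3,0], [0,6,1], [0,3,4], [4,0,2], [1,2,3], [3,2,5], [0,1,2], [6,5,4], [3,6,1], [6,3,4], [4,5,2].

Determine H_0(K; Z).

H_0 ≅ Z.

K has 7 vertices, 18 edges, 12 triangles.
rank ∂_0 = 0, rank ∂_1 = 6 ⇒ b_0 = 7 − 0 − 6 = 1; all invariant factors of ∂_1 are 1 so no torsion. So H_0 = Z.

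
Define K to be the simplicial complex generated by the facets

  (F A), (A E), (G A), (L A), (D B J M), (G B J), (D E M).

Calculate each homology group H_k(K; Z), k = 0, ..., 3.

Fix the vertex order A < B < D < E < F < G < J < L < M and write every simplex with vertices in increasing order. Then dim K = 3 and the simplices of K are:

  0-simplices (9): A, B, D, E, F, G, J, L, M
  1-simplices (14): AE, AF, AG, AL, BD, BG, BJ, BM, DE, DJ, DM, EM, GJ, JM
  2-simplices (6): BDJ, BDM, BGJ, BJM, DEM, DJM
  3-simplices (1): BDJM

Hence C_0 ≅ Z^9, C_1 ≅ Z^14, C_2 ≅ Z^6, C_3 ≅ Z^1.

The boundary map ∂_1: C_1 → C_0 maps an edge to its endpoints' difference, ∂[p,q] = q − p. For instance
  ∂BJ = J − B.
The resulting 9×14 matrix has rank 8, and its Smith normal form has invariant factors (1,1,1,1,1,1,1,1).

Boundary ∂_2: C_2 → C_1 maps a triangle to the signed sum of its edges. For instance
  ∂BJM = JM − BM + BJ,
  ∂BDJ = DJ − BJ + BD.
The 14×6 boundary matrix has rank 5 and Smith normal form diag(1,1,1,1,1).

The boundary map ∂_3: C_3 → C_2 sends each 3-simplex σ to the alternating sum Σ_i (−1)^i (σ with its i-th vertex removed). For instance
  ∂BDJM = DJM − BJM + BDM − BDJ.
The 6×1 boundary matrix has rank 1 and Smith normal form diag(1).

From H_k ≅ ker(∂_k) / im(∂_{k+1}) we obtain:

  H_0: rank C_0 − rank ∂_1 = 9 − 8 = 1, and the invariant factors of ∂_1 are all 1, so H_0 ≅ Z.
  H_1: rank ker ∂_1 − rank ∂_2 = (14 − 8) − 5 = 1, and the invariant factors of ∂_2 are all 1, so H_1 ≅ Z.
  H_2: rank ker ∂_2 − rank ∂_3 = (6 − 5) − 1 = 0, and the invariant factors of ∂_3 are all 1, so H_2 ≅ 0.
  H_3: rank ker ∂_3 − rank ∂_4 = (1 − 1) − 0 = 0, and there is no ∂_4, so H_3 ≅ 0.

H_0 = Z,  H_1 = Z,  H_2 = 0,  H_3 = 0.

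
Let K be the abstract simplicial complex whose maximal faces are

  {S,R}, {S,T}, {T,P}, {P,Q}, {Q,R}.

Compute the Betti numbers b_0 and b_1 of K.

Take the total order P < Q < R < S < T on the vertex set. Then K (dimension 1) consists of the simplices:

  0-simplices (5): P, Q, R, S, T
  1-simplices (5): PQ, PT, QR, RS, ST

giving chain groups C_0 ≅ Z^5, C_1 ≅ Z^5.

∂_1: C_1 → C_0 maps an edge to its endpoints' difference, ∂[p,q] = q − p. For instance
  ∂PT = T − P.
The 5×5 boundary matrix has rank 4 and Smith normal form diag(1,1,1,1).

Reading off H_k = ker ∂_k / im ∂_{k+1}:

  H_0: rank C_0 − rank ∂_1 = 5 − 4 = 1, and the invariant factors of ∂_1 are all 1, so H_0 ≅ Z.
  H_1: rank ker ∂_1 − rank ∂_2 = (5 − 4) − 0 = 1, and there is no ∂_2, so H_1 ≅ Z.

(K is a triangulation of the circle S^1.)

Hence the Betti numbers are b_0 = 1, b_1 = 1.

b_0 = 1, b_1 = 1.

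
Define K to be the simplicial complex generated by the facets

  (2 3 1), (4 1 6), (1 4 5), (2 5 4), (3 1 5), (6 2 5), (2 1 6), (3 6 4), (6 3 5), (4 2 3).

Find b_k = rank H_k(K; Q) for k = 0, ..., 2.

b_0 = 1, b_1 = 0, b_2 = 0.

Order the vertices as 1 < 2 < 3 < 4 < 5 < 6. Listing each simplex with vertices in this order, K has dimension 2 with simplices:

  0-simplices (6): [1], [2], [3], [4], [5], [6]
  1-simplices (15): [1,2], [1,3], [1,4], [1,5], [1,6], [2,3], [2,4], [2,5], [2,6], [3,4], [3,5], [3,6], [4,5], [4,6], [5,6]
  2-simplices (10): [1,2,3], [1,2,6], [1,3,5], [1,4,5], [1,4,6], [2,3,4], [2,4,5], [2,5,6], [3,4,6], [3,5,6]

Hence C_0 ≅ Z^6, C_1 ≅ Z^15, C_2 ≅ Z^10.

Boundary ∂_1: C_1 → C_0 sends each edge [p,q] (with p < q) to q − p. For instance
  ∂[5,6] = [6] − [5].
This gives a 6×15 integer matrix of rank 5; reducing to Smith normal form yields diagonal entries (1,1,1,1,1).

Boundary ∂_2: C_2 → C_1 acts by ∂[p,q,r] = [q,r] − [p,r] + [p,q]. For instance
  ∂[1,3,5] = [3,5] − [1,5] + [1,3],
  ∂[1,2,6] = [2,6] − [1,6] + [1,2].
The 15×10 boundary matrix has rank 10 and Smith normal form diag(1,1,1,1,1,1,1,1,1,2).

Reading off H_k = ker ∂_k / im ∂_{k+1}:

  H_0: rank C_0 − rank ∂_1 = 6 − 5 = 1, and the invariant factors of ∂_1 are all 1, so H_0 = Z.
  H_1: rank ker ∂_1 − rank ∂_2 = (15 − 5) − 10 = 0, and ∂_2 has invariant factor 2 > 1, so H_1 = Z_2.
  H_2: rank ker ∂_2 − rank ∂_3 = (10 − 10) − 0 = 0, and there is no ∂_3, so H_2 = 0.

As a check, the Euler characteristic is 6 − 15 + 10 = 1, which agrees with 1 − 0 + 0 = 1.

Hence the Betti numbers are b_0 = 1, b_1 = 0, b_2 = 0.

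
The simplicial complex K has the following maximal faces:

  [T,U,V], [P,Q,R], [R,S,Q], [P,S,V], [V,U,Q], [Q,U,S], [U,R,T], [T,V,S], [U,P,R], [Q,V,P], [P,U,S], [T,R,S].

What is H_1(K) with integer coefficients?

H_1 = Z/2.

Fix the vertex order P < Q < R < S < T < U < V and write every simplex with vertices in increasing order. Then dim K = 2 and the simplices of K are:

  0-simplices (7): P, Q, R, S, T, U, V
  1-simplices (18): PQ, PR, PS, PU, PV, QR, QS, QU, QV, RS, RT, RU, ST, SU, SV, TU, TV, UV
  2-simplices (12): PQR, PQV, PRU, PSU, PSV, QRS, QSU, QUV, RST, RTU, STV, TUV

so the chain groups are C_0 ≅ Z^7, C_1 ≅ Z^18, C_2 ≅ Z^12.

The boundary map ∂_1: C_1 → C_0 sends each edge [p,q] (with p < q) to q − p. For instance
  ∂PR = R − P.
This gives a 7×18 integer matrix of rank 6; reducing to Smith normal form yields diagonal entries (1,1,1,1,1,1).

The boundary map ∂_2: C_2 → C_1 sends each 2-simplex [p,q,r] to [q,r] − [p,r] + [p,q]. For instance
  ∂PRU = RU − PU + PR,
  ∂QSU = SU − QU + QS.
As a 18×12 matrix over Z this has rank 12, with invariant factors (1,1,1,1,1,1,1,1,1,1,1,2).

Now H_k = ker ∂_k / im ∂_{k+1}, so:

  H_1: rank ker ∂_1 − rank ∂_2 = (18 − 6) − 12 = 0, and ∂_2 has invariant factor 2 > 1, so H_1 ≅ Z/2.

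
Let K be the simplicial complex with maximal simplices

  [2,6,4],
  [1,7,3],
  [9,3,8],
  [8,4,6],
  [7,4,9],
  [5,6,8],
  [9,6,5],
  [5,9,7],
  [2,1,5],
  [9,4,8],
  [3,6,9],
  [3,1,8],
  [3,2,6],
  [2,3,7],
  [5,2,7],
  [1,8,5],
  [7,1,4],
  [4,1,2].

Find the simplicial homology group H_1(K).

We work with the vertex ordering 1 < 2 < 3 < 4 < 5 < 6 < 7 < 8 < 9. The simplices of K, each written with vertices in increasing order, are:

  0-simplices (9): [1], [2], [3], [4], [5], [6], [7], [8], [9]
  1-simplices (27): (27 of them)
  2-simplices (18): [1,2,4], [1,2,5], [1,3,7], [1,3,8], [1,4,7], [1,5,8], [2,3,6], [2,3,7], [2,4,6], [2,5,7], [3,6,9], [3,8,9], [4,6,8], [4,7,9], [4,8,9], [5,6,8], [5,6,9], [5,7,9]

Hence C_0 ≅ Z^9, C_1 ≅ Z^27, C_2 ≅ Z^18.

Boundary ∂_1: C_1 → C_0 sends each edge [p,q] (with p < q) to q − p. For instance
  ∂[4,9] = [9] − [4].
This gives a 9×27 integer matrix of rank 8; reducing to Smith normal form yields diagonal entries (1,1,1,1,1,1,1,1).

Boundary ∂_2: C_2 → C_1 maps a triangle to the signed sum of its edges. For instance
  ∂[1,4,7] = [4,7] − [1,7] + [1,4],
  ∂[5,7,9] = [7,9] − [5,9] + [5,7].
This gives a 27×18 integer matrix of rank 18; reducing to Smith normal form yields diagonal entries (1,1,1,1,1,1,1,1,1,1,1,1,1,1,1,1,1,2).

From H_k ≅ ker(∂_k) / im(∂_{k+1}) we obtain:

  H_1: rank ker ∂_1 − rank ∂_2 = (27 − 8) − 18 = 1, and ∂_2 has invariant factor 2 > 1, so H_1 = Z ⊕ Z/2.

H_1 ≅ Z ⊕ Z/2.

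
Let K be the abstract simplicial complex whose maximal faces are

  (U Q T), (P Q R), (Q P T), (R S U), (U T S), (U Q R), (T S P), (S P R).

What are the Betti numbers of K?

b_0 = 1, b_1 = 0, b_2 = 1.

Take the total order P < Q < R < S < T < U on the vertex set. Then K (dimension 2) consists of the simplices:

  0-simplices (6): P, Q, R, S, T, U
  1-simplices (12): PQ, PR, PS, PT, QR, QT, QU, RS, RU, ST, SU, TU
  2-simplices (8): PQR, PQT, PRS, PST, QRU, QTU, RSU, STU

Hence C_0 ≅ Z^6, C_1 ≅ Z^12, C_2 ≅ Z^8.

Boundary ∂_1: C_1 → C_0 sends each edge [p,q] (with p < q) to q − p. For instance
  ∂PS = S − P.
As a 6×12 matrix over Z this has rank 5, with invariant factors (1,1,1,1,1).

Boundary ∂_2: C_2 → C_1 maps a triangle to the signed sum of its edges. For instance
  ∂PRS = RS − PS + PR,
  ∂PST = ST − PT + PS.
This gives a 12×8 integer matrix of rank 7; reducing to Smith normal form yields diagonal entries (1,1,1,1,1,1,1).

From H_k ≅ ker(∂_k) / im(∂_{k+1}) we obtain:

  H_0: rank C_0 − rank ∂_1 = 6 − 5 = 1, and the invariant factors of ∂_1 are all 1, so H_0 ≅ Z.
  H_1: rank ker ∂_1 − rank ∂_2 = (12 − 5) − 7 = 0, and the invariant factors of ∂_2 are all 1, so H_1 ≅ 0.
  H_2: rank ker ∂_2 − rank ∂_3 = (8 − 7) − 0 = 1, and there is no ∂_3, so H_2 ≅ Z.

(K is a triangulation of the 2-sphere S^2.)

Hence the Betti numbers are b_0 = 1, b_1 = 0, b_2 = 1.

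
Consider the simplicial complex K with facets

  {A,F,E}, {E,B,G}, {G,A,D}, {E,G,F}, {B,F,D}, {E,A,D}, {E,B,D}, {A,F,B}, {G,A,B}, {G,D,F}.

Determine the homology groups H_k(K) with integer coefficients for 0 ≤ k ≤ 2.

H_0 = Z,  H_1 = Z/2,  H_2 = 0.

Take the total order A < B < D < E < F < G on the vertex set. Then K (dimension 2) consists of the simplices:

  0-simplices (6): A, B, D, E, F, G
  1-simplices (15): AB, AD, AE, AF, AG, BD, BE, BF, BG, DE, DF, DG, EF, EG, FG
  2-simplices (10): ABF, ABG, ADE, ADG, AEF, BDE, BDF, BEG, DFG, EFG

Hence C_0 ≅ Z^6, C_1 ≅ Z^15, C_2 ≅ Z^10.

The boundary map ∂_1: C_1 → C_0 sends each edge [p,q] (with p < q) to q − p.
The 6×15 boundary matrix has rank 5 and Smith normal form diag(1,1,1,1,1).

The boundary map ∂_2: C_2 → C_1 acts by ∂[p,q,r] = [q,r] − [p,r] + [p,q]. For instance
  ∂ABF = BF − AF + AB,
  ∂BDF = DF − BF + BD.
The resulting 15×10 matrix has rank 10, and its Smith normal form has invariant factors (1,1,1,1,1,1,1,1,1,2).

Computing H_k = (kernel of ∂_k) / (image of ∂_{k+1}):

  H_0: rank C_0 − rank ∂_1 = 6 − 5 = 1, and the invariant factors of ∂_1 are all 1, so H_0 = Z.
  H_1: rank ker ∂_1 − rank ∂_2 = (15 − 5) − 10 = 0, and ∂_2 has invariant factor 2 > 1, so H_1 = Z/2.
  H_2: rank ker ∂_2 − rank ∂_3 = (10 − 10) − 0 = 0, and there is no ∂_3, so H_2 = 0.

(K is a triangulation of the real projective plane RP^2.)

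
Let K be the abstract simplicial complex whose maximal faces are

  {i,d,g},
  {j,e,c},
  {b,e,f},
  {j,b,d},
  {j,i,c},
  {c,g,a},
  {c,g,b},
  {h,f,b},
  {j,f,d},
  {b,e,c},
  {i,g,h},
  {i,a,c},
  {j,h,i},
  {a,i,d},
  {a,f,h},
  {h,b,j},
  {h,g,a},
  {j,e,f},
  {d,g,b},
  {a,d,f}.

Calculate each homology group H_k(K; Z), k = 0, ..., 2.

Take the total order a < b < c < d < e < f < g < h < i < j on the vertex set. Then K (dimension 2) consists of the simplices:

  0-simplices (10): a, b, c, d, e, f, g, h, i, j
  1-simplices (30): ac, ad, af, ag, ah, ai, bc, bd, be, bf, bg, bh, bj, ce, cg, ci, cj, df, dg, di, dj, ef, ej, fh, fj, gh, gi, hi, hj, ij
  2-simplices (20): acg, aci, adf, adi, afh, agh, bce, bcg, bdg, bdj, bef, bfh, bhj, cej, cij, dfj, dgi, efj, ghi, hij

so the chain groups are C_0 ≅ Z^10, C_1 ≅ Z^30, C_2 ≅ Z^20.

∂_1: C_1 → C_0 is given by ∂[p,q] = [q] − [p].
The 10×30 boundary matrix has rank 9 and Smith normal form diag(1,1,1,1,1,1,1,1,1).

Boundary ∂_2: C_2 → C_1 sends each 2-simplex [p,q,r] to [q,r] − [p,r] + [p,q]. For instance
  ∂ghi = hi − gi + gh,
  ∂adi = di − ai + ad.
The 30×20 boundary matrix has rank 20 and Smith normal form diag(1,1,1,1,1,1,1,1,1,1,1,1,1,1,1,1,1,1,1,2).

Reading off H_k = ker ∂_k / im ∂_{k+1}:

  H_0: rank C_0 − rank ∂_1 = 10 − 9 = 1, and the invariant factors of ∂_1 are all 1, so H_0 ≅ Z.
  H_1: rank ker ∂_1 − rank ∂_2 = (30 − 9) − 20 = 1, and ∂_2 has invariant factor 2 > 1, so H_1 ≅ Z ⊕ Z/2Z.
  H_2: rank ker ∂_2 − rank ∂_3 = (20 − 20) − 0 = 0, and there is no ∂_3, so H_2 ≅ 0.

As a check, the Euler characteristic is 10 − 30 + 20 = 0, which agrees with 1 − 1 + 0 = 0.

H_0 ≅ Z,  H_1 ≅ Z ⊕ Z/2Z,  H_2 = 0.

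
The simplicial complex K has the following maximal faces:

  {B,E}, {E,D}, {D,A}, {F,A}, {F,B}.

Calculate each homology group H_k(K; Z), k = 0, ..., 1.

H_0 = Z,  H_1 = Z.

Fix the vertex order A < B < D < E < F and write every simplex with vertices in increasing order. Then dim K = 1 and the simplices of K are:

  0-simplices (5): A, B, D, E, F
  1-simplices (5): AD, AF, BE, BF, DE

so the chain groups are C_0 ≅ Z^5, C_1 ≅ Z^5.

The boundary map ∂_1: C_1 → C_0 is given by ∂[p,q] = [q] − [p]. For instance
  ∂AF = F − A.
The resulting 5×5 matrix has rank 4, and its Smith normal form has invariant factors (1,1,1,1).

Computing H_k = (kernel of ∂_k) / (image of ∂_{k+1}):

  H_0: rank C_0 − rank ∂_1 = 5 − 4 = 1, and the invariant factors of ∂_1 are all 1, so H_0 ≅ Z.
  H_1: rank ker ∂_1 − rank ∂_2 = (5 − 4) − 0 = 1, and there is no ∂_2, so H_1 ≅ Z.

As a check, the Euler characteristic is 5 − 5 = 0, which agrees with 1 − 1 = 0.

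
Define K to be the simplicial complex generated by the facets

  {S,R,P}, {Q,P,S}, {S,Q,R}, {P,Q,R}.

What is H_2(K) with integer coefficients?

H_2 = Z.

Fix the vertex order P < Q < R < S and write every simplex with vertices in increasing order. Then dim K = 2 and the simplices of K are:

  0-simplices (4): P, Q, R, S
  1-simplices (6): PQ, PR, PS, QR, QS, RS
  2-simplices (4): PQR, PQS, PRS, QRS

giving chain groups C_0 ≅ Z^4, C_1 ≅ Z^6, C_2 ≅ Z^4.

The boundary map ∂_1: C_1 → C_0 maps an edge to its endpoints' difference, ∂[p,q] = q − p. For instance
  ∂QS = S − Q.
The 4×6 boundary matrix has rank 3 and Smith normal form diag(1,1,1).

Boundary ∂_2: C_2 → C_1 sends each 2-simplex [p,q,r] to [q,r] − [p,r] + [p,q]. For instance
  ∂PQS = QS − PS + PQ,
  ∂QRS = RS − QS + QR.
The 6×4 boundary matrix has rank 3 and Smith normal form diag(1,1,1).

Now H_k = ker ∂_k / im ∂_{k+1}, so:

  H_2: rank ker ∂_2 − rank ∂_3 = (4 − 3) − 0 = 1, and there is no ∂_3, so H_2 ≅ Z.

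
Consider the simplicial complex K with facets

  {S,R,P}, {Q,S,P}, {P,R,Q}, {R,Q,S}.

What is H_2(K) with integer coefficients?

H_2 ≅ Z.

K has 4 vertices, 6 edges, 4 triangles.
rank ∂_2 = 3, rank ∂_3 = 0 ⇒ b_2 = 4 − 3 − 0 = 1. So H_2 ≅ Z.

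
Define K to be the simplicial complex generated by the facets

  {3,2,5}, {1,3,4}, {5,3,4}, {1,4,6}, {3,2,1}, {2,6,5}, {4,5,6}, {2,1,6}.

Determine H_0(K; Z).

H_0 ≅ Z.

Take the total order 1 < 2 < 3 < 4 < 5 < 6 on the vertex set. Then K (dimension 2) consists of the simplices:

  0-simplices (6): [1], [2], [3], [4], [5], [6]
  1-simplices (12): [1,2], [1,3], [1,4], [1,6], [2,3], [2,5], [2,6], [3,4], [3,5], [4,5], [4,6], [5,6]
  2-simplices (8): [1,2,3], [1,2,6], [1,3,4], [1,4,6], [2,3,5], [2,5,6], [3,4,5], [4,5,6]

so the chain groups are C_0 ≅ Z^6, C_1 ≅ Z^12, C_2 ≅ Z^8.

Boundary ∂_1: C_1 → C_0 sends each edge [p,q] (with p < q) to q − p.
As a 6×12 matrix over Z this has rank 5, with invariant factors (1,1,1,1,1).

The boundary map ∂_2: C_2 → C_1 acts by ∂[p,q,r] = [q,r] − [p,r] + [p,q]. For instance
  ∂[1,4,6] = [4,6] − [1,6] + [1,4],
  ∂[4,5,6] = [5,6] − [4,6] + [4,5].
The resulting 12×8 matrix has rank 7, and its Smith normal form has invariant factors (1,1,1,1,1,1,1).

Reading off H_k = ker ∂_k / im ∂_{k+1}:

  H_0: rank C_0 − rank ∂_1 = 6 − 5 = 1, and the invariant factors of ∂_1 are all 1, so H_0 ≅ Z.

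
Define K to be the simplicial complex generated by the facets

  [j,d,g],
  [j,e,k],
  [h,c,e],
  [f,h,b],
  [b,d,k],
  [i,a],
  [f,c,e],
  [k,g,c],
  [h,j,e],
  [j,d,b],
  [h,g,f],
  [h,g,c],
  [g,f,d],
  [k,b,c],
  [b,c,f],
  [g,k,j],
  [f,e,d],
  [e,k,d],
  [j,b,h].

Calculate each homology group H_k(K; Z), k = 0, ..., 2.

Fix the vertex order a < b < c < d < e < f < g < h < i < j < k and write every simplex with vertices in increasing order. Then dim K = 2 and the simplices of K are:

  0-simplices (11): a, b, c, d, e, f, g, h, i, j, k
  1-simplices (28): ai, bc, bd, bf, bh, bj, bk, ce, cf, cg, ch, ck, de, df, dg, dj, dk, ef, eh, ej, ek, fg, fh, gh, gj, gk, hj, jk
  2-simplices (18): bcf, bck, bdj, bdk, bfh, bhj, cef, ceh, cgh, cgk, def, dek, dfg, dgj, ehj, ejk, fgh, gjk

Hence C_0 ≅ Z^11, C_1 ≅ Z^28, C_2 ≅ Z^18.

The boundary map ∂_1: C_1 → C_0 maps an edge to its endpoints' difference, ∂[p,q] = q − p. For instance
  ∂gh = h − g.
The resulting 11×28 matrix has rank 9, and its Smith normal form has invariant factors (1,1,1,1,1,1,1,1,1).

∂_2: C_2 → C_1 acts by ∂[p,q,r] = [q,r] − [p,r] + [p,q]. For instance
  ∂dgj = gj − dj + dg,
  ∂dfg = fg − dg + df.
As a 28×18 matrix over Z this has rank 18, with invariant factors (1,1,1,1,1,1,1,1,1,1,1,1,1,1,1,1,1,2).

Computing H_k = (kernel of ∂_k) / (image of ∂_{k+1}):

  H_0: rank C_0 − rank ∂_1 = 11 − 9 = 2, and the invariant factors of ∂_1 are all 1, so H_0 ≅ Z^2.
  H_1: rank ker ∂_1 − rank ∂_2 = (28 − 9) − 18 = 1, and ∂_2 has invariant factor 2 > 1, so H_1 ≅ Z ⊕ Z/2Z.
  H_2: rank ker ∂_2 − rank ∂_3 = (18 − 18) − 0 = 0, and there is no ∂_3, so H_2 ≅ 0.

(K is a triangulation of the disjoint union of the Klein bottle and the 1-simplex.)

H_0 = Z^2,  H_1 = Z ⊕ Z/2Z,  H_2 = 0.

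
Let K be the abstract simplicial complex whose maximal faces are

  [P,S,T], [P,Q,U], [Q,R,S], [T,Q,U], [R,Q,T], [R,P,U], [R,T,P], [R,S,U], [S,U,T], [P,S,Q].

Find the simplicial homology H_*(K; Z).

We work with the vertex ordering P < Q < R < S < T < U. The simplices of K, each written with vertices in increasing order, are:

  0-simplices (6): P, Q, R, S, T, U
  1-simplices (15): PQ, PR, PS, PT, PU, QR, QS, QT, QU, RS, RT, RU, ST, SU, TU
  2-simplices (10): PQS, PQU, PRT, PRU, PST, QRS, QRT, QTU, RSU, STU

so the chain groups are C_0 ≅ Z^6, C_1 ≅ Z^15, C_2 ≅ Z^10.

The boundary map ∂_1: C_1 → C_0 maps an edge to its endpoints' difference, ∂[p,q] = q − p. For instance
  ∂RT = T − R.
As a 6×15 matrix over Z this has rank 5, with invariant factors (1,1,1,1,1).

∂_2: C_2 → C_1 maps a triangle to the signed sum of its edges. For instance
  ∂QRS = RS − QS + QR,
  ∂PQU = QU − PU + PQ.
The 15×10 boundary matrix has rank 10 and Smith normal form diag(1,1,1,1,1,1,1,1,1,2).

Now H_k = ker ∂_k / im ∂_{k+1}, so:

  H_0: rank C_0 − rank ∂_1 = 6 − 5 = 1, and the invariant factors of ∂_1 are all 1, so H_0 = Z.
  H_1: rank ker ∂_1 − rank ∂_2 = (15 − 5) − 10 = 0, and ∂_2 has invariant factor 2 > 1, so H_1 = Z/2.
  H_2: rank ker ∂_2 − rank ∂_3 = (10 − 10) − 0 = 0, and there is no ∂_3, so H_2 = 0.

H_0 = Z,  H_1 = Z/2,  H_2 = 0.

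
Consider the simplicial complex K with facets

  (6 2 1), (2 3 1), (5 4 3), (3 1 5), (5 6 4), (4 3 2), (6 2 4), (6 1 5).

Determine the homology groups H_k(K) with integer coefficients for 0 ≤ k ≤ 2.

Fix the vertex order 1 < 2 < 3 < 4 < 5 < 6 and write every simplex with vertices in increasing order. Then dim K = 2 and the simplices of K are:

  0-simplices (6): [1], [2], [3], [4], [5], [6]
  1-simplices (12): [1,2], [1,3], [1,5], [1,6], [2,3], [2,4], [2,6], [3,4], [3,5], [4,5], [4,6], [5,6]
  2-simplices (8): [1,2,3], [1,2,6], [1,3,5], [1,5,6], [2,3,4], [2,4,6], [3,4,5], [4,5,6]

giving chain groups C_0 ≅ Z^6, C_1 ≅ Z^12, C_2 ≅ Z^8.

Boundary ∂_1: C_1 → C_0 sends each edge [p,q] (with p < q) to q − p.
The 6×12 boundary matrix has rank 5 and Smith normal form diag(1,1,1,1,1).

Boundary ∂_2: C_2 → C_1 maps a triangle to the signed sum of its edges. For instance
  ∂[3,4,5] = [4,5] − [3,5] + [3,4],
  ∂[4,5,6] = [5,6] − [4,6] + [4,5].
As a 12×8 matrix over Z this has rank 7, with invariant factors (1,1,1,1,1,1,1).

From H_k ≅ ker(∂_k) / im(∂_{k+1}) we obtain:

  H_0: rank C_0 − rank ∂_1 = 6 − 5 = 1, and the invariant factors of ∂_1 are all 1, so H_0 ≅ Z.
  H_1: rank ker ∂_1 − rank ∂_2 = (12 − 5) − 7 = 0, and the invariant factors of ∂_2 are all 1, so H_1 ≅ 0.
  H_2: rank ker ∂_2 − rank ∂_3 = (8 − 7) − 0 = 1, and there is no ∂_3, so H_2 ≅ Z.

H_0 ≅ Z,  H_1 = 0,  H_2 ≅ Z.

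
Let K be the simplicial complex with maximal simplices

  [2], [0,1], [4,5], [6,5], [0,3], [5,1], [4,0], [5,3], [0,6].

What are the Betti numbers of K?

b_0 = 2, b_1 = 3.

Take the total order 0 < 1 < 2 < 3 < 4 < 5 < 6 on the vertex set. Then K (dimension 1) consists of the simplices:

  0-simplices (7): [0], [1], [2], [3], [4], [5], [6]
  1-simplices (8): [0,1], [0,3], [0,4], [0,6], [1,5], [3,5], [4,5], [5,6]

giving chain groups C_0 ≅ Z^7, C_1 ≅ Z^8.

Boundary ∂_1: C_1 → C_0 maps an edge to its endpoints' difference, ∂[p,q] = q − p.
The 7×8 boundary matrix has rank 5 and Smith normal form diag(1,1,1,1,1).

Now H_k = ker ∂_k / im ∂_{k+1}, so:

  H_0: rank C_0 − rank ∂_1 = 7 − 5 = 2, and the invariant factors of ∂_1 are all 1, so H_0 = Z^2.
  H_1: rank ker ∂_1 − rank ∂_2 = (8 − 5) − 0 = 3, and there is no ∂_2, so H_1 = Z^3.

Hence the Betti numbers are b_0 = 2, b_1 = 3.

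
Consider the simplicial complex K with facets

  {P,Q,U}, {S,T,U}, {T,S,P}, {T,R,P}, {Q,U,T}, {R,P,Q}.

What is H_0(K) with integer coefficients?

H_0 ≅ Z.

Fix the vertex order P < Q < R < S < T < U and write every simplex with vertices in increasing order. Then dim K = 2 and the simplices of K are:

  0-simplices (6): P, Q, R, S, T, U
  1-simplices (12): PQ, PR, PS, PT, PU, QR, QT, QU, RT, ST, SU, TU
  2-simplices (6): PQR, PQU, PRT, PST, QTU, STU

so the chain groups are C_0 ≅ Z^6, C_1 ≅ Z^12, C_2 ≅ Z^6.

∂_1: C_1 → C_0 sends each edge [p,q] (with p < q) to q − p. For instance
  ∂PU = U − P.
The 6×12 boundary matrix has rank 5 and Smith normal form diag(1,1,1,1,1).

The boundary map ∂_2: C_2 → C_1 acts by ∂[p,q,r] = [q,r] − [p,r] + [p,q]. For instance
  ∂PRT = RT − PT + PR,
  ∂STU = TU − SU + ST.
As a 12×6 matrix over Z this has rank 6, with invariant factors (1,1,1,1,1,1).

Reading off H_k = ker ∂_k / im ∂_{k+1}:

  H_0: rank C_0 − rank ∂_1 = 6 − 5 = 1, and the invariant factors of ∂_1 are all 1, so H_0 = Z.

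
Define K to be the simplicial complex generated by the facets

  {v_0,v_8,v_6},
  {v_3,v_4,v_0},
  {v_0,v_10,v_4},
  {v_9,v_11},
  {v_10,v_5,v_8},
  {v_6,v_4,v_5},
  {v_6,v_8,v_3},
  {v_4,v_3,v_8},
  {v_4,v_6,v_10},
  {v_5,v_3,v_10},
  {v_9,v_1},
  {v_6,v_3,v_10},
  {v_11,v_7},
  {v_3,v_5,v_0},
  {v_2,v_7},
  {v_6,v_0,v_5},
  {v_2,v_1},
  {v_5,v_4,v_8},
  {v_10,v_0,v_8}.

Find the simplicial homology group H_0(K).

Fix the vertex order v_0 < v_1 < v_2 < v_3 < v_4 < v_5 < v_6 < v_7 < v_8 < v_9 < v_10 < v_11 and write every simplex with vertices in increasing order. Then dim K = 2 and the simplices of K are:

  0-simplices (12): [v_0], [v_1], [v_2], [v_3], [v_4], [v_5], [v_6], [v_7], [v_8], [v_9], [v_10], [v_11]
  1-simplices (26): (26 of them)
  2-simplices (14): (14 of them)

so the chain groups are C_0 ≅ Z^12, C_1 ≅ Z^26, C_2 ≅ Z^14.

Boundary ∂_1: C_1 → C_0 maps an edge to its endpoints' difference, ∂[p,q] = q − p. For instance
  ∂[v_2,v_7] = [v_7] − [v_2].
This gives a 12×26 integer matrix of rank 10; reducing to Smith normal form yields diagonal entries (1,1,1,1,1,1,1,1,1,1).

Boundary ∂_2: C_2 → C_1 sends each 2-simplex [p,q,r] to [q,r] − [p,r] + [p,q]. For instance
  ∂[v_4,v_6,v_10] = [v_6,v_10] − [v_4,v_10] + [v_4,v_6],
  ∂[v_4,v_5,v_6] = [v_5,v_6] − [v_4,v_6] + [v_4,v_5].
As a 26×14 matrix over Z this has rank 13, with invariant factors (1,1,1,1,1,1,1,1,1,1,1,1,1).

Reading off H_k = ker ∂_k / im ∂_{k+1}:

  H_0: rank C_0 − rank ∂_1 = 12 − 10 = 2, and the invariant factors of ∂_1 are all 1, so H_0 ≅ Z^2.

H_0 ≅ Z^2.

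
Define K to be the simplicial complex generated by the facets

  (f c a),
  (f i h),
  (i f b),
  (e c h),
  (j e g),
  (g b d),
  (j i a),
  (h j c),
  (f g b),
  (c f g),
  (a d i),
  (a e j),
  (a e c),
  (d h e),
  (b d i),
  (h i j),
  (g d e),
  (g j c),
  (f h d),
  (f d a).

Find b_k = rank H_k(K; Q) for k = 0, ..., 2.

b_0 = 1, b_1 = 1, b_2 = 0.

Fix the vertex order a < b < c < d < e < f < g < h < i < j and write every simplex with vertices in increasing order. Then dim K = 2 and the simplices of K are:

  0-simplices (10): a, b, c, d, e, f, g, h, i, j
  1-simplices (30): ac, ad, ae, af, ai, aj, bd, bf, bg, bi, ce, cf, cg, ch, cj, de, df, dg, dh, di, eg, eh, ej, fg, fh, fi, gj, hi, hj, ij
  2-simplices (20): ace, acf, adf, adi, aej, aij, bdg, bdi, bfg, bfi, ceh, cfg, cgj, chj, deg, deh, dfh, egj, fhi, hij

giving chain groups C_0 ≅ Z^10, C_1 ≅ Z^30, C_2 ≅ Z^20.

Boundary ∂_1: C_1 → C_0 maps an edge to its endpoints' difference, ∂[p,q] = q − p. For instance
  ∂fi = i − f.
The resulting 10×30 matrix has rank 9, and its Smith normal form has invariant factors (1,1,1,1,1,1,1,1,1).

Boundary ∂_2: C_2 → C_1 sends each 2-simplex [p,q,r] to [q,r] − [p,r] + [p,q]. For instance
  ∂egj = gj − ej + eg,
  ∂bdg = dg − bg + bd.
The 30×20 boundary matrix has rank 20 and Smith normal form diag(1,1,1,1,1,1,1,1,1,1,1,1,1,1,1,1,1,1,1,2).

Now H_k = ker ∂_k / im ∂_{k+1}, so:

  H_0: rank C_0 − rank ∂_1 = 10 − 9 = 1, and the invariant factors of ∂_1 are all 1, so H_0 ≅ Z.
  H_1: rank ker ∂_1 − rank ∂_2 = (30 − 9) − 20 = 1, and ∂_2 has invariant factor 2 > 1, so H_1 ≅ Z × Z/2.
  H_2: rank ker ∂_2 − rank ∂_3 = (20 − 20) − 0 = 0, and there is no ∂_3, so H_2 ≅ 0.

Hence the Betti numbers are b_0 = 1, b_1 = 1, b_2 = 0.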